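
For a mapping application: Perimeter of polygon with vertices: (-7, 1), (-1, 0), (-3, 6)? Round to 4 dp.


Sides: (-7, 1)->(-1, 0): sqrt(37) = 6.082763, (-1, 0)->(-3, 6): sqrt(40) = 6.324555, (-3, 6)->(-7, 1): sqrt(41) = 6.403124
Sum = 18.810442
Perimeter = 18.8104

18.8104


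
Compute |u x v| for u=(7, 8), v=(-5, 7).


|u x v| = |7*7 - 8*(-5)|
= |49 - (-40)| = 89

89


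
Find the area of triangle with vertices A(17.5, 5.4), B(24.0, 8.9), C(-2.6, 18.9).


Area = |x_A(y_B-y_C) + x_B(y_C-y_A) + x_C(y_A-y_B)|/2
= |(-175) + 324 + 9.1|/2
= 158.1/2 = 79.05

79.05


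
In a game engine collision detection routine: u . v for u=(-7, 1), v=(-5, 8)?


u . v = u_x*v_x + u_y*v_y = (-7)*(-5) + 1*8
= 35 + 8 = 43

43


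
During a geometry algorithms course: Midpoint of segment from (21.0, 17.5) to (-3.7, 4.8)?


M = ((21+(-3.7))/2, (17.5+4.8)/2)
= (8.65, 11.15)

(8.65, 11.15)


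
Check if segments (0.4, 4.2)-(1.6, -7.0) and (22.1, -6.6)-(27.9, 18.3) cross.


Cross products: d1=602.97, d2=508.13, d3=230.08, d4=324.92
d1*d2 < 0 and d3*d4 < 0? no

No, they don't intersect


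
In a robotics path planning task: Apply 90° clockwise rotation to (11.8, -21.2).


90° CW: (x,y) -> (y, -x)
(11.8,-21.2) -> (-21.2, -11.8)

(-21.2, -11.8)


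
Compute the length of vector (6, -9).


|u| = sqrt(6^2 + (-9)^2) = sqrt(117) = 10.8167

10.8167


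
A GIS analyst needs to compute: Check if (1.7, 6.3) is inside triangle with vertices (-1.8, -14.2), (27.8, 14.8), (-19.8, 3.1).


Cross products: AB x AP = 505.3, BC x BP = 99.23, CA x CP = 429.55
All same sign? yes

Yes, inside


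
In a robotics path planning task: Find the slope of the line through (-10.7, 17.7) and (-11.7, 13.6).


slope = (y2-y1)/(x2-x1) = (13.6-17.7)/((-11.7)-(-10.7)) = (-4.1)/(-1) = 4.1

4.1


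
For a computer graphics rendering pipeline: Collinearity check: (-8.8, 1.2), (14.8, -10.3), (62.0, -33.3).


Cross product: (14.8-(-8.8))*((-33.3)-1.2) - ((-10.3)-1.2)*(62-(-8.8))
= 0

Yes, collinear


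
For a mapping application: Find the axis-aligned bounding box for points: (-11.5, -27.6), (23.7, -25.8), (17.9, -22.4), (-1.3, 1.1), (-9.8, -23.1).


x range: [-11.5, 23.7]
y range: [-27.6, 1.1]
Bounding box: (-11.5,-27.6) to (23.7,1.1)

(-11.5,-27.6) to (23.7,1.1)


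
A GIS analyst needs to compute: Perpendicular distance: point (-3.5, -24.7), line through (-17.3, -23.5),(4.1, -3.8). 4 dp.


|cross product| = 297.54
|line direction| = sqrt(846.05) = 29.0869
Distance = 297.54/sqrt(846.05) = 10.2293

10.2293


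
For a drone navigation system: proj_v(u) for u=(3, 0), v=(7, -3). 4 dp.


u.v = 21, |v| = sqrt(58) = 7.6158
Scalar projection = u.v / |v| = 21 / sqrt(58) = 2.7574

2.7574


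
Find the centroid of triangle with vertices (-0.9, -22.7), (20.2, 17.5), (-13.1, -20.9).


Centroid = ((x_A+x_B+x_C)/3, (y_A+y_B+y_C)/3)
= (((-0.9)+20.2+(-13.1))/3, ((-22.7)+17.5+(-20.9))/3)
= (2.0667, -8.7)

(2.0667, -8.7)


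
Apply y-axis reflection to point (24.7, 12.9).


Reflection over y-axis: (x,y) -> (-x,y)
(24.7, 12.9) -> (-24.7, 12.9)

(-24.7, 12.9)


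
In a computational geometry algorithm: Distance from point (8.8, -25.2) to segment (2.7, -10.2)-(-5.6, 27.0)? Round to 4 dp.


Project P onto AB: t = 0 (clamped to [0,1])
Closest point on segment: (2.7, -10.2)
Distance: 16.1929

16.1929


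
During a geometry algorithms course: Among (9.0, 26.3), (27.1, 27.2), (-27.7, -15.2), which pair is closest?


d(P0,P1) = 18.1224, d(P0,P2) = 55.3998, d(P1,P2) = 69.2878
Closest: P0 and P1

Closest pair: (9.0, 26.3) and (27.1, 27.2), distance = 18.1224


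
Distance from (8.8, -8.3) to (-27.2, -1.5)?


dx=-36, dy=6.8
d^2 = (-36)^2 + 6.8^2 = 1342.24
d = sqrt(1342.24) = 36.6366

36.6366


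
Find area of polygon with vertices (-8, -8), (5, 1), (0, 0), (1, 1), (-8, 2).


Shoelace sum: ((-8)*1 - 5*(-8)) + (5*0 - 0*1) + (0*1 - 1*0) + (1*2 - (-8)*1) + ((-8)*(-8) - (-8)*2)
= 122
Area = |122|/2 = 61

61


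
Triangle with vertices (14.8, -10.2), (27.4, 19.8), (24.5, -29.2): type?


Side lengths squared: AB^2=1058.76, BC^2=2409.41, CA^2=455.09
Sorted: [455.09, 1058.76, 2409.41]
By sides: Scalene, By angles: Obtuse

Scalene, Obtuse


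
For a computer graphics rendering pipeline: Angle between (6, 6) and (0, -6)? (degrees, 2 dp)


u.v = -36, |u| = sqrt(72) = 8.4853, |v| = sqrt(36) = 6
cos(theta) = u.v/(|u||v|) = -36/sqrt(2592) = -0.707107
theta = acos(-0.707107) = 135 degrees

135 degrees


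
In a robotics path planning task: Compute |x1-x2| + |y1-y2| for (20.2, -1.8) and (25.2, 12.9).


|20.2-25.2| + |(-1.8)-12.9| = 5 + 14.7 = 19.7

19.7


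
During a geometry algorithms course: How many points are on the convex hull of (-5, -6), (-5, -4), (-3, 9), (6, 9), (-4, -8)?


Convex hull vertices (CCW): (-5, -6), (-4, -8), (6, 9), (-3, 9), (-5, -4)
Count = 5

5


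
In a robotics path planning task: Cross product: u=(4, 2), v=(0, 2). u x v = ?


u x v = u_x*v_y - u_y*v_x = 4*2 - 2*0
= 8 - 0 = 8

8


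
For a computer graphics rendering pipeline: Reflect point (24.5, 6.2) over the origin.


Reflection over origin: (x,y) -> (-x,-y)
(24.5, 6.2) -> (-24.5, -6.2)

(-24.5, -6.2)


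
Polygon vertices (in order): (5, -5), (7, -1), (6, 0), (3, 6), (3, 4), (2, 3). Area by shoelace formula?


Shoelace sum: (5*(-1) - 7*(-5)) + (7*0 - 6*(-1)) + (6*6 - 3*0) + (3*4 - 3*6) + (3*3 - 2*4) + (2*(-5) - 5*3)
= 42
Area = |42|/2 = 21

21


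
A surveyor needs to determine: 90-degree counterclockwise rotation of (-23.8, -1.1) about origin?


90° CCW: (x,y) -> (-y, x)
(-23.8,-1.1) -> (1.1, -23.8)

(1.1, -23.8)


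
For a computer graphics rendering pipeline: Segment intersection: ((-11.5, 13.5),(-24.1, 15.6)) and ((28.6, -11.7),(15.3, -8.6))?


Cross products: d1=-210.85, d2=-199.72, d3=233.31, d4=222.18
d1*d2 < 0 and d3*d4 < 0? no

No, they don't intersect


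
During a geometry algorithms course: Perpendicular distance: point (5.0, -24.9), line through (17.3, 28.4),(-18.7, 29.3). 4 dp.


|cross product| = 1929.87
|line direction| = sqrt(1296.81) = 36.0112
Distance = 1929.87/sqrt(1296.81) = 53.5908

53.5908


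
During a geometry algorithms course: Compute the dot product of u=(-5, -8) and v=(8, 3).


u . v = u_x*v_x + u_y*v_y = (-5)*8 + (-8)*3
= (-40) + (-24) = -64

-64


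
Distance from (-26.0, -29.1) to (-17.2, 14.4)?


dx=8.8, dy=43.5
d^2 = 8.8^2 + 43.5^2 = 1969.69
d = sqrt(1969.69) = 44.3812

44.3812


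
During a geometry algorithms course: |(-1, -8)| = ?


|u| = sqrt((-1)^2 + (-8)^2) = sqrt(65) = 8.0623

8.0623


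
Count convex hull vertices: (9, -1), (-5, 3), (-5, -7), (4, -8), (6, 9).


Convex hull vertices (CCW): (-5, -7), (4, -8), (9, -1), (6, 9), (-5, 3)
Count = 5

5


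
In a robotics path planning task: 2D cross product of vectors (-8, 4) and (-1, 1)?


u x v = u_x*v_y - u_y*v_x = (-8)*1 - 4*(-1)
= (-8) - (-4) = -4

-4


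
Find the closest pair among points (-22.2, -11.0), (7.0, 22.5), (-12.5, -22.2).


d(P0,P1) = 44.4397, d(P0,P2) = 14.8165, d(P1,P2) = 48.7682
Closest: P0 and P2

Closest pair: (-22.2, -11.0) and (-12.5, -22.2), distance = 14.8165


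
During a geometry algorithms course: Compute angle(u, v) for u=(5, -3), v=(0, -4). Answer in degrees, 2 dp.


u.v = 12, |u| = sqrt(34) = 5.831, |v| = sqrt(16) = 4
cos(theta) = u.v/(|u||v|) = 12/sqrt(544) = 0.514496
theta = acos(0.514496) = 59.04 degrees

59.04 degrees


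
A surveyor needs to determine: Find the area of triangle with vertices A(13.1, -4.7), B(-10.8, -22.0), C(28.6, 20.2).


Area = |x_A(y_B-y_C) + x_B(y_C-y_A) + x_C(y_A-y_B)|/2
= |(-552.82) + (-268.92) + 494.78|/2
= 326.96/2 = 163.48

163.48


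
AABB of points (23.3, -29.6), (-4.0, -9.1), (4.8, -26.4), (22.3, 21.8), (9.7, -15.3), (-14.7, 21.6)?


x range: [-14.7, 23.3]
y range: [-29.6, 21.8]
Bounding box: (-14.7,-29.6) to (23.3,21.8)

(-14.7,-29.6) to (23.3,21.8)


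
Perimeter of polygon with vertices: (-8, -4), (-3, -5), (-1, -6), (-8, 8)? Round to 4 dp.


Sides: (-8, -4)->(-3, -5): sqrt(26) = 5.09902, (-3, -5)->(-1, -6): sqrt(5) = 2.236068, (-1, -6)->(-8, 8): sqrt(245) = 15.652476, (-8, 8)->(-8, -4): sqrt(144) = 12
Sum = 34.987564
Perimeter = 34.9876

34.9876


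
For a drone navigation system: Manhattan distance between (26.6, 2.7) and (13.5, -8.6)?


|26.6-13.5| + |2.7-(-8.6)| = 13.1 + 11.3 = 24.4

24.4


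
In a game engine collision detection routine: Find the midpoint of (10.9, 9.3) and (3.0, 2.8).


M = ((10.9+3)/2, (9.3+2.8)/2)
= (6.95, 6.05)

(6.95, 6.05)


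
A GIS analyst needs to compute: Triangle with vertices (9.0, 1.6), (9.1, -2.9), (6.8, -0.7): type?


Side lengths squared: AB^2=20.26, BC^2=10.13, CA^2=10.13
Sorted: [10.13, 10.13, 20.26]
By sides: Isosceles, By angles: Right

Isosceles, Right


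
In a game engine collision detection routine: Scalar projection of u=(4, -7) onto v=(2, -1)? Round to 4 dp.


u.v = 15, |v| = sqrt(5) = 2.2361
Scalar projection = u.v / |v| = 15 / sqrt(5) = 6.7082

6.7082


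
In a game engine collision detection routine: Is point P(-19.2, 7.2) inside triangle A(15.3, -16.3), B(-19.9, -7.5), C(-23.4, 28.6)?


Cross products: AB x AP = -523.6, BC x BP = -76.72, CA x CP = -639.6
All same sign? yes

Yes, inside


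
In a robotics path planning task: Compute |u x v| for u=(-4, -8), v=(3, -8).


|u x v| = |(-4)*(-8) - (-8)*3|
= |32 - (-24)| = 56

56


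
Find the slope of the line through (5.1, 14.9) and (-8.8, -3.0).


slope = (y2-y1)/(x2-x1) = ((-3)-14.9)/((-8.8)-5.1) = (-17.9)/(-13.9) = 1.2878

1.2878


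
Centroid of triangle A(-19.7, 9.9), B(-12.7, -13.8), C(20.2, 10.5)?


Centroid = ((x_A+x_B+x_C)/3, (y_A+y_B+y_C)/3)
= (((-19.7)+(-12.7)+20.2)/3, (9.9+(-13.8)+10.5)/3)
= (-4.0667, 2.2)

(-4.0667, 2.2)


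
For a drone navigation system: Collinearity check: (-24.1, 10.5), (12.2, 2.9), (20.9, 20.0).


Cross product: (12.2-(-24.1))*(20-10.5) - (2.9-10.5)*(20.9-(-24.1))
= 686.85

No, not collinear


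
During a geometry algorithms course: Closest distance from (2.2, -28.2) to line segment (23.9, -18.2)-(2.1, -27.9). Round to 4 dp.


Project P onto AB: t = 1 (clamped to [0,1])
Closest point on segment: (2.1, -27.9)
Distance: 0.3162

0.3162


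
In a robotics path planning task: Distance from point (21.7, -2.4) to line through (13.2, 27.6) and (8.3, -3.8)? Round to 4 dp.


|cross product| = 413.9
|line direction| = sqrt(1009.97) = 31.78
Distance = 413.9/sqrt(1009.97) = 13.0239

13.0239


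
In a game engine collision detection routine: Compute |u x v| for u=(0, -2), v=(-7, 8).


|u x v| = |0*8 - (-2)*(-7)|
= |0 - 14| = 14

14


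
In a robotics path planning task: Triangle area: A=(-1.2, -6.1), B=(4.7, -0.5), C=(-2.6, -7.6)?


Area = |x_A(y_B-y_C) + x_B(y_C-y_A) + x_C(y_A-y_B)|/2
= |(-8.52) + (-7.05) + 14.56|/2
= 1.01/2 = 0.505

0.505


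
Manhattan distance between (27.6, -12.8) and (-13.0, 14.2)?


|27.6-(-13)| + |(-12.8)-14.2| = 40.6 + 27 = 67.6

67.6


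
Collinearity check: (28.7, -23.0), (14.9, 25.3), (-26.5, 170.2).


Cross product: (14.9-28.7)*(170.2-(-23)) - (25.3-(-23))*((-26.5)-28.7)
= 0

Yes, collinear


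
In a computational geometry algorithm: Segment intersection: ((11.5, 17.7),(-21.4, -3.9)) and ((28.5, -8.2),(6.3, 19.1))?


Cross products: d1=-110.88, d2=1266.81, d3=1219.31, d4=-158.38
d1*d2 < 0 and d3*d4 < 0? yes

Yes, they intersect


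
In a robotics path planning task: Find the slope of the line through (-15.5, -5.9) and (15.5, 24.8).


slope = (y2-y1)/(x2-x1) = (24.8-(-5.9))/(15.5-(-15.5)) = 30.7/31 = 0.9903

0.9903


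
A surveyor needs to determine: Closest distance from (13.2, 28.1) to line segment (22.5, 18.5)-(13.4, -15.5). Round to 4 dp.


Project P onto AB: t = 0 (clamped to [0,1])
Closest point on segment: (22.5, 18.5)
Distance: 13.366

13.366


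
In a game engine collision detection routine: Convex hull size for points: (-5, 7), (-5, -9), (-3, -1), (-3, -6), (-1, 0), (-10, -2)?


Convex hull vertices (CCW): (-10, -2), (-5, -9), (-3, -6), (-1, 0), (-5, 7)
Count = 5

5


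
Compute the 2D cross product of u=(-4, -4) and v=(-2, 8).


u x v = u_x*v_y - u_y*v_x = (-4)*8 - (-4)*(-2)
= (-32) - 8 = -40

-40


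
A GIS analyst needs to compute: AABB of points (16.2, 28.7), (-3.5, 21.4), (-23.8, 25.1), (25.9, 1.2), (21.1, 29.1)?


x range: [-23.8, 25.9]
y range: [1.2, 29.1]
Bounding box: (-23.8,1.2) to (25.9,29.1)

(-23.8,1.2) to (25.9,29.1)


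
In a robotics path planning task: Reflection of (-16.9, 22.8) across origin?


Reflection over origin: (x,y) -> (-x,-y)
(-16.9, 22.8) -> (16.9, -22.8)

(16.9, -22.8)


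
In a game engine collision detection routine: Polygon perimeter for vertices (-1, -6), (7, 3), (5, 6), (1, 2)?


Sides: (-1, -6)->(7, 3): sqrt(145) = 12.041595, (7, 3)->(5, 6): sqrt(13) = 3.605551, (5, 6)->(1, 2): sqrt(32) = 5.656854, (1, 2)->(-1, -6): sqrt(68) = 8.246211
Sum = 29.550211
Perimeter = 29.5502

29.5502


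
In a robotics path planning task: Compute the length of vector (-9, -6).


|u| = sqrt((-9)^2 + (-6)^2) = sqrt(117) = 10.8167

10.8167


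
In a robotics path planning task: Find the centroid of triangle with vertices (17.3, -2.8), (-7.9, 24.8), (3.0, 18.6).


Centroid = ((x_A+x_B+x_C)/3, (y_A+y_B+y_C)/3)
= ((17.3+(-7.9)+3)/3, ((-2.8)+24.8+18.6)/3)
= (4.1333, 13.5333)

(4.1333, 13.5333)


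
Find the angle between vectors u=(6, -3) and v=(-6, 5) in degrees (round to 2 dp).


u.v = -51, |u| = sqrt(45) = 6.7082, |v| = sqrt(61) = 7.8102
cos(theta) = u.v/(|u||v|) = -51/sqrt(2745) = -0.973417
theta = acos(-0.973417) = 166.76 degrees

166.76 degrees


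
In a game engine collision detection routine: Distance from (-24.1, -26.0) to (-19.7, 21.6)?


dx=4.4, dy=47.6
d^2 = 4.4^2 + 47.6^2 = 2285.12
d = sqrt(2285.12) = 47.8029

47.8029


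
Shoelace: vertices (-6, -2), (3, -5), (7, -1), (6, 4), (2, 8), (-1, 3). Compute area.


Shoelace sum: ((-6)*(-5) - 3*(-2)) + (3*(-1) - 7*(-5)) + (7*4 - 6*(-1)) + (6*8 - 2*4) + (2*3 - (-1)*8) + ((-1)*(-2) - (-6)*3)
= 176
Area = |176|/2 = 88

88


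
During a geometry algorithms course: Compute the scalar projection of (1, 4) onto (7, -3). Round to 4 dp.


u.v = -5, |v| = sqrt(58) = 7.6158
Scalar projection = u.v / |v| = -5 / sqrt(58) = -0.6565

-0.6565


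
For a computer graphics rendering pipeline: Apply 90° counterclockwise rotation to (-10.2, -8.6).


90° CCW: (x,y) -> (-y, x)
(-10.2,-8.6) -> (8.6, -10.2)

(8.6, -10.2)


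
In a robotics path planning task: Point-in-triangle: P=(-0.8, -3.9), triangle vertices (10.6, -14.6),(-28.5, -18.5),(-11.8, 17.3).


Cross products: AB x AP = -462.83, BC x BP = -747.84, CA x CP = -123.98
All same sign? yes

Yes, inside


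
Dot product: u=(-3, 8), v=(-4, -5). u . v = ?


u . v = u_x*v_x + u_y*v_y = (-3)*(-4) + 8*(-5)
= 12 + (-40) = -28

-28


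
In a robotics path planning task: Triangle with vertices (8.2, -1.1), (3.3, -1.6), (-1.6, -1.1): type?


Side lengths squared: AB^2=24.26, BC^2=24.26, CA^2=96.04
Sorted: [24.26, 24.26, 96.04]
By sides: Isosceles, By angles: Obtuse

Isosceles, Obtuse


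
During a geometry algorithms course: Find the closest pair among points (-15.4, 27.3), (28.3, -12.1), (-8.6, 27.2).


d(P0,P1) = 58.8392, d(P0,P2) = 6.8007, d(P1,P2) = 53.9083
Closest: P0 and P2

Closest pair: (-15.4, 27.3) and (-8.6, 27.2), distance = 6.8007


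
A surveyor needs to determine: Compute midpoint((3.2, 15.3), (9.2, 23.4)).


M = ((3.2+9.2)/2, (15.3+23.4)/2)
= (6.2, 19.35)

(6.2, 19.35)


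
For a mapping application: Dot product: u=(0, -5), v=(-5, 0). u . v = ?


u . v = u_x*v_x + u_y*v_y = 0*(-5) + (-5)*0
= 0 + 0 = 0

0


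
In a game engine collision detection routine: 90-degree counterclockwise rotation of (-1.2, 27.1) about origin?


90° CCW: (x,y) -> (-y, x)
(-1.2,27.1) -> (-27.1, -1.2)

(-27.1, -1.2)


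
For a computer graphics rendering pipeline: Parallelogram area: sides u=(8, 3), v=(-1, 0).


|u x v| = |8*0 - 3*(-1)|
= |0 - (-3)| = 3

3


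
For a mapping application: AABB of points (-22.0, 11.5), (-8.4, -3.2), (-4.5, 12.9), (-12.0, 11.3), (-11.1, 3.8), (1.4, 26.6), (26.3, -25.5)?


x range: [-22, 26.3]
y range: [-25.5, 26.6]
Bounding box: (-22,-25.5) to (26.3,26.6)

(-22,-25.5) to (26.3,26.6)


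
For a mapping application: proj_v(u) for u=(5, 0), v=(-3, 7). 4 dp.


u.v = -15, |v| = sqrt(58) = 7.6158
Scalar projection = u.v / |v| = -15 / sqrt(58) = -1.9696

-1.9696


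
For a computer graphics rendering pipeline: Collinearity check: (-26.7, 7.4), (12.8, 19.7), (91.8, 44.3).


Cross product: (12.8-(-26.7))*(44.3-7.4) - (19.7-7.4)*(91.8-(-26.7))
= 0

Yes, collinear


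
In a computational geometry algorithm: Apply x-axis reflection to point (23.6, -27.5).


Reflection over x-axis: (x,y) -> (x,-y)
(23.6, -27.5) -> (23.6, 27.5)

(23.6, 27.5)


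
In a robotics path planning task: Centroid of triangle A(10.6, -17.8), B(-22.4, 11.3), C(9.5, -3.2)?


Centroid = ((x_A+x_B+x_C)/3, (y_A+y_B+y_C)/3)
= ((10.6+(-22.4)+9.5)/3, ((-17.8)+11.3+(-3.2))/3)
= (-0.7667, -3.2333)

(-0.7667, -3.2333)


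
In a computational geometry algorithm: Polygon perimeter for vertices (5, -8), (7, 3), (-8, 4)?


Sides: (5, -8)->(7, 3): sqrt(125) = 11.18034, (7, 3)->(-8, 4): sqrt(226) = 15.033296, (-8, 4)->(5, -8): sqrt(313) = 17.691806
Sum = 43.905442
Perimeter = 43.9054

43.9054


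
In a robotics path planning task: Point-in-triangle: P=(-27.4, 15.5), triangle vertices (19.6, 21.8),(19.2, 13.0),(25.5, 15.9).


Cross products: AB x AP = -411.08, BC x BP = 150.89, CA x CP = 314.47
All same sign? no

No, outside


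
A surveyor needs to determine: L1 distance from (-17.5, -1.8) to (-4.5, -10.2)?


|(-17.5)-(-4.5)| + |(-1.8)-(-10.2)| = 13 + 8.4 = 21.4

21.4


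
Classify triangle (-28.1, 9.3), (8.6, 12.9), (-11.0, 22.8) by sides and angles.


Side lengths squared: AB^2=1359.85, BC^2=482.17, CA^2=474.66
Sorted: [474.66, 482.17, 1359.85]
By sides: Scalene, By angles: Obtuse

Scalene, Obtuse


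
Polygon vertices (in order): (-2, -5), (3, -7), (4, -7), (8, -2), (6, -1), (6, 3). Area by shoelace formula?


Shoelace sum: ((-2)*(-7) - 3*(-5)) + (3*(-7) - 4*(-7)) + (4*(-2) - 8*(-7)) + (8*(-1) - 6*(-2)) + (6*3 - 6*(-1)) + (6*(-5) - (-2)*3)
= 88
Area = |88|/2 = 44

44


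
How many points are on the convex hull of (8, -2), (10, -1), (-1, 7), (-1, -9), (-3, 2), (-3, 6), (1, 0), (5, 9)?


Convex hull vertices (CCW): (-3, 2), (-1, -9), (10, -1), (5, 9), (-1, 7), (-3, 6)
Count = 6

6


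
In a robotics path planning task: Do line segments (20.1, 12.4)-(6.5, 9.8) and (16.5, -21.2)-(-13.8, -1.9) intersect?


Cross products: d1=-1087.56, d2=-746.3, d3=447.6, d4=106.34
d1*d2 < 0 and d3*d4 < 0? no

No, they don't intersect


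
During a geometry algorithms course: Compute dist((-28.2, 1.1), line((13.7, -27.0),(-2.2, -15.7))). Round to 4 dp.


|cross product| = 26.68
|line direction| = sqrt(380.5) = 19.5064
Distance = 26.68/sqrt(380.5) = 1.3678

1.3678


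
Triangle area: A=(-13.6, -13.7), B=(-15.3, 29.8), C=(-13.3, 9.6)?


Area = |x_A(y_B-y_C) + x_B(y_C-y_A) + x_C(y_A-y_B)|/2
= |(-274.72) + (-356.49) + 578.55|/2
= 52.66/2 = 26.33

26.33


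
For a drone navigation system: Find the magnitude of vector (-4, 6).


|u| = sqrt((-4)^2 + 6^2) = sqrt(52) = 7.2111

7.2111


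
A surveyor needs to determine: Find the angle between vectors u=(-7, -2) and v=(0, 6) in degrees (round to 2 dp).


u.v = -12, |u| = sqrt(53) = 7.2801, |v| = sqrt(36) = 6
cos(theta) = u.v/(|u||v|) = -12/sqrt(1908) = -0.274721
theta = acos(-0.274721) = 105.95 degrees

105.95 degrees


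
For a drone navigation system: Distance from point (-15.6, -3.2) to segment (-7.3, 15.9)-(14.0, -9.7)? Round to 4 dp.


Project P onto AB: t = 0.2815 (clamped to [0,1])
Closest point on segment: (-1.3046, 8.6942)
Distance: 18.5966

18.5966


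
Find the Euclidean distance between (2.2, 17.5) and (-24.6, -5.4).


dx=-26.8, dy=-22.9
d^2 = (-26.8)^2 + (-22.9)^2 = 1242.65
d = sqrt(1242.65) = 35.2512

35.2512


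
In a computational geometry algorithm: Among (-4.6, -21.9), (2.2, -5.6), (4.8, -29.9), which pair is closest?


d(P0,P1) = 17.6615, d(P0,P2) = 12.3434, d(P1,P2) = 24.4387
Closest: P0 and P2

Closest pair: (-4.6, -21.9) and (4.8, -29.9), distance = 12.3434


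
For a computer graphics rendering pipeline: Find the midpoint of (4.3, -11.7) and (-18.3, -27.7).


M = ((4.3+(-18.3))/2, ((-11.7)+(-27.7))/2)
= (-7, -19.7)

(-7, -19.7)


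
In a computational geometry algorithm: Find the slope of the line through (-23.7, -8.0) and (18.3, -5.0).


slope = (y2-y1)/(x2-x1) = ((-5)-(-8))/(18.3-(-23.7)) = 3/42 = 0.0714

0.0714


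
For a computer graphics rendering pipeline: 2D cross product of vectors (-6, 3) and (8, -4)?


u x v = u_x*v_y - u_y*v_x = (-6)*(-4) - 3*8
= 24 - 24 = 0

0


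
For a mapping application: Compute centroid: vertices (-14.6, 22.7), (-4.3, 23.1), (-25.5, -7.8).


Centroid = ((x_A+x_B+x_C)/3, (y_A+y_B+y_C)/3)
= (((-14.6)+(-4.3)+(-25.5))/3, (22.7+23.1+(-7.8))/3)
= (-14.8, 12.6667)

(-14.8, 12.6667)


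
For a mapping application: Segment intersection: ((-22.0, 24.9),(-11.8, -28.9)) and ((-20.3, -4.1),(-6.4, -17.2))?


Cross products: d1=380.83, d2=-233.37, d3=-204.34, d4=409.86
d1*d2 < 0 and d3*d4 < 0? yes

Yes, they intersect


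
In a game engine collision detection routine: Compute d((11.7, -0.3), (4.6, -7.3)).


dx=-7.1, dy=-7
d^2 = (-7.1)^2 + (-7)^2 = 99.41
d = sqrt(99.41) = 9.9705

9.9705


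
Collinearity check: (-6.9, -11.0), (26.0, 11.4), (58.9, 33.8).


Cross product: (26-(-6.9))*(33.8-(-11)) - (11.4-(-11))*(58.9-(-6.9))
= 0

Yes, collinear


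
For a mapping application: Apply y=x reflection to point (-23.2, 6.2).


Reflection over y=x: (x,y) -> (y,x)
(-23.2, 6.2) -> (6.2, -23.2)

(6.2, -23.2)


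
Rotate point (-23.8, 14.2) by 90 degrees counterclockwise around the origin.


90° CCW: (x,y) -> (-y, x)
(-23.8,14.2) -> (-14.2, -23.8)

(-14.2, -23.8)


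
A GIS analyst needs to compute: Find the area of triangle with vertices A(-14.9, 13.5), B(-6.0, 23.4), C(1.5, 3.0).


Area = |x_A(y_B-y_C) + x_B(y_C-y_A) + x_C(y_A-y_B)|/2
= |(-303.96) + 63 + (-14.85)|/2
= 255.81/2 = 127.905

127.905


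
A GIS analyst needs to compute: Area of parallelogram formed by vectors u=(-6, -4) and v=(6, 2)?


|u x v| = |(-6)*2 - (-4)*6|
= |(-12) - (-24)| = 12

12


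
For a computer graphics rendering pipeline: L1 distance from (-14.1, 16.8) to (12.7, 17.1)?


|(-14.1)-12.7| + |16.8-17.1| = 26.8 + 0.3 = 27.1

27.1


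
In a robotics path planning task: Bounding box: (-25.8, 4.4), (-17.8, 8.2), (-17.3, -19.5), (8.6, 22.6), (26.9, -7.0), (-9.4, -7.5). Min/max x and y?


x range: [-25.8, 26.9]
y range: [-19.5, 22.6]
Bounding box: (-25.8,-19.5) to (26.9,22.6)

(-25.8,-19.5) to (26.9,22.6)


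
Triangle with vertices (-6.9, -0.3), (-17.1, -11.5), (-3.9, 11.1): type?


Side lengths squared: AB^2=229.48, BC^2=685, CA^2=138.96
Sorted: [138.96, 229.48, 685]
By sides: Scalene, By angles: Obtuse

Scalene, Obtuse


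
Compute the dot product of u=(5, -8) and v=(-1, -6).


u . v = u_x*v_x + u_y*v_y = 5*(-1) + (-8)*(-6)
= (-5) + 48 = 43

43


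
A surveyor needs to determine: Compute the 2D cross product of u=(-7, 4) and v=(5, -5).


u x v = u_x*v_y - u_y*v_x = (-7)*(-5) - 4*5
= 35 - 20 = 15

15


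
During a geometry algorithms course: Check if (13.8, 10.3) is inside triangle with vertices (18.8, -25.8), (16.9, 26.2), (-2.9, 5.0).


Cross products: AB x AP = 191.41, BC x BP = 249.1, CA x CP = 629.37
All same sign? yes

Yes, inside


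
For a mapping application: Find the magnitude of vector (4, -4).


|u| = sqrt(4^2 + (-4)^2) = sqrt(32) = 5.6569

5.6569


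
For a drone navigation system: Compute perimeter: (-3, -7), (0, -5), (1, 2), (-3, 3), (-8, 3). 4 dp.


Sides: (-3, -7)->(0, -5): sqrt(13) = 3.605551, (0, -5)->(1, 2): sqrt(50) = 7.071068, (1, 2)->(-3, 3): sqrt(17) = 4.123106, (-3, 3)->(-8, 3): sqrt(25) = 5, (-8, 3)->(-3, -7): sqrt(125) = 11.18034
Sum = 30.980065
Perimeter = 30.9801

30.9801


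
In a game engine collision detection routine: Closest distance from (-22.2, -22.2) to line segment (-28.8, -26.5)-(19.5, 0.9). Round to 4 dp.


Project P onto AB: t = 0.1416 (clamped to [0,1])
Closest point on segment: (-21.9614, -22.6206)
Distance: 0.4835

0.4835


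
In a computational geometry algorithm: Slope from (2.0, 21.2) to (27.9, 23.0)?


slope = (y2-y1)/(x2-x1) = (23-21.2)/(27.9-2) = 1.8/25.9 = 0.0695

0.0695


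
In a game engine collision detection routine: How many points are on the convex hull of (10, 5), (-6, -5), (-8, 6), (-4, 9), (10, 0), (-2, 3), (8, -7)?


Convex hull vertices (CCW): (-8, 6), (-6, -5), (8, -7), (10, 0), (10, 5), (-4, 9)
Count = 6

6


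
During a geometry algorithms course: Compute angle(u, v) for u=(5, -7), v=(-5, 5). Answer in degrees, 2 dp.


u.v = -60, |u| = sqrt(74) = 8.6023, |v| = sqrt(50) = 7.0711
cos(theta) = u.v/(|u||v|) = -60/sqrt(3700) = -0.986394
theta = acos(-0.986394) = 170.54 degrees

170.54 degrees


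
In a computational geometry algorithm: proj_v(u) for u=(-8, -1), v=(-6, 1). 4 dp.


u.v = 47, |v| = sqrt(37) = 6.0828
Scalar projection = u.v / |v| = 47 / sqrt(37) = 7.7268

7.7268


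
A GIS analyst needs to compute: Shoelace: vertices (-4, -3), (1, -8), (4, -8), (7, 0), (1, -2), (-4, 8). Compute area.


Shoelace sum: ((-4)*(-8) - 1*(-3)) + (1*(-8) - 4*(-8)) + (4*0 - 7*(-8)) + (7*(-2) - 1*0) + (1*8 - (-4)*(-2)) + ((-4)*(-3) - (-4)*8)
= 145
Area = |145|/2 = 72.5

72.5


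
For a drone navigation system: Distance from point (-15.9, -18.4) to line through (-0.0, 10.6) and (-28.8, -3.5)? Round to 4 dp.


|cross product| = 611.01
|line direction| = sqrt(1028.25) = 32.0663
Distance = 611.01/sqrt(1028.25) = 19.0546

19.0546


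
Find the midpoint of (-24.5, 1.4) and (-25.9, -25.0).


M = (((-24.5)+(-25.9))/2, (1.4+(-25))/2)
= (-25.2, -11.8)

(-25.2, -11.8)


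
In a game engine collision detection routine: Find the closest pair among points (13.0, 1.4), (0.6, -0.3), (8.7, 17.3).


d(P0,P1) = 12.516, d(P0,P2) = 16.4712, d(P1,P2) = 19.3745
Closest: P0 and P1

Closest pair: (13.0, 1.4) and (0.6, -0.3), distance = 12.516


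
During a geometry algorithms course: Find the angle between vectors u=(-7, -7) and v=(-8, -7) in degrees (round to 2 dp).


u.v = 105, |u| = sqrt(98) = 9.8995, |v| = sqrt(113) = 10.6301
cos(theta) = u.v/(|u||v|) = 105/sqrt(11074) = 0.997785
theta = acos(0.997785) = 3.81 degrees

3.81 degrees


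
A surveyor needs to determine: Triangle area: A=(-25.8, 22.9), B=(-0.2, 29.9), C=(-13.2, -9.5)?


Area = |x_A(y_B-y_C) + x_B(y_C-y_A) + x_C(y_A-y_B)|/2
= |(-1016.52) + 6.48 + 92.4|/2
= 917.64/2 = 458.82

458.82


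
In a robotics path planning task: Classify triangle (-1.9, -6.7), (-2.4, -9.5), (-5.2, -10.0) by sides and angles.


Side lengths squared: AB^2=8.09, BC^2=8.09, CA^2=21.78
Sorted: [8.09, 8.09, 21.78]
By sides: Isosceles, By angles: Obtuse

Isosceles, Obtuse


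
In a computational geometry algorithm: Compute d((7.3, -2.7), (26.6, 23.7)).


dx=19.3, dy=26.4
d^2 = 19.3^2 + 26.4^2 = 1069.45
d = sqrt(1069.45) = 32.7024

32.7024


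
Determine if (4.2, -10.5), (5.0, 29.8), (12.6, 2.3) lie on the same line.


Cross product: (5-4.2)*(2.3-(-10.5)) - (29.8-(-10.5))*(12.6-4.2)
= -328.28

No, not collinear


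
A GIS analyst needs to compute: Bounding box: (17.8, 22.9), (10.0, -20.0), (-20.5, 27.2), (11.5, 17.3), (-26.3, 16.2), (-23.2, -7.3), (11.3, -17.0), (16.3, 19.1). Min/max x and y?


x range: [-26.3, 17.8]
y range: [-20, 27.2]
Bounding box: (-26.3,-20) to (17.8,27.2)

(-26.3,-20) to (17.8,27.2)


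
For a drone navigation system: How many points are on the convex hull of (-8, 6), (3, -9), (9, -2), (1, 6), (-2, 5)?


Convex hull vertices (CCW): (-8, 6), (3, -9), (9, -2), (1, 6)
Count = 4

4


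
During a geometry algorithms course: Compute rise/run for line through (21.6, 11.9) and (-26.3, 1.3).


slope = (y2-y1)/(x2-x1) = (1.3-11.9)/((-26.3)-21.6) = (-10.6)/(-47.9) = 0.2213

0.2213


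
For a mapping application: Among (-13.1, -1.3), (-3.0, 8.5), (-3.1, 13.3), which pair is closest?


d(P0,P1) = 14.073, d(P0,P2) = 17.6963, d(P1,P2) = 4.801
Closest: P1 and P2

Closest pair: (-3.0, 8.5) and (-3.1, 13.3), distance = 4.801


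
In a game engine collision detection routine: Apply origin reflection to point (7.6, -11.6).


Reflection over origin: (x,y) -> (-x,-y)
(7.6, -11.6) -> (-7.6, 11.6)

(-7.6, 11.6)


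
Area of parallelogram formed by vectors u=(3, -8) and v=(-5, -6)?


|u x v| = |3*(-6) - (-8)*(-5)|
= |(-18) - 40| = 58

58


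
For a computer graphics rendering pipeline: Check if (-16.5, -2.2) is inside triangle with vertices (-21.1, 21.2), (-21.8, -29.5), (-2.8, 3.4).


Cross products: AB x AP = 249.6, BC x BP = 344.33, CA x CP = 346.34
All same sign? yes

Yes, inside


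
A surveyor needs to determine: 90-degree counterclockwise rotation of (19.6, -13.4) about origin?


90° CCW: (x,y) -> (-y, x)
(19.6,-13.4) -> (13.4, 19.6)

(13.4, 19.6)


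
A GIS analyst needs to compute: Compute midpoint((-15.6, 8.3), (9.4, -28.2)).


M = (((-15.6)+9.4)/2, (8.3+(-28.2))/2)
= (-3.1, -9.95)

(-3.1, -9.95)


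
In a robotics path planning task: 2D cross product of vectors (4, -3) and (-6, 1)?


u x v = u_x*v_y - u_y*v_x = 4*1 - (-3)*(-6)
= 4 - 18 = -14

-14


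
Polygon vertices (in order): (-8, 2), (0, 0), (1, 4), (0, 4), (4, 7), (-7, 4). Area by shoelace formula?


Shoelace sum: ((-8)*0 - 0*2) + (0*4 - 1*0) + (1*4 - 0*4) + (0*7 - 4*4) + (4*4 - (-7)*7) + ((-7)*2 - (-8)*4)
= 71
Area = |71|/2 = 35.5

35.5


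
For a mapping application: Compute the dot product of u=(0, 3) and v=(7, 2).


u . v = u_x*v_x + u_y*v_y = 0*7 + 3*2
= 0 + 6 = 6

6


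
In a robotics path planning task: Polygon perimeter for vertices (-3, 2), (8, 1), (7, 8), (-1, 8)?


Sides: (-3, 2)->(8, 1): sqrt(122) = 11.045361, (8, 1)->(7, 8): sqrt(50) = 7.071068, (7, 8)->(-1, 8): sqrt(64) = 8, (-1, 8)->(-3, 2): sqrt(40) = 6.324555
Sum = 32.440984
Perimeter = 32.441

32.441


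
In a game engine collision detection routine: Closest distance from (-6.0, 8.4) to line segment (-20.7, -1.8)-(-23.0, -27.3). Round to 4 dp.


Project P onto AB: t = 0 (clamped to [0,1])
Closest point on segment: (-20.7, -1.8)
Distance: 17.8922

17.8922


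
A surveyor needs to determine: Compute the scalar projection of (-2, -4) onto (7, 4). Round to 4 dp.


u.v = -30, |v| = sqrt(65) = 8.0623
Scalar projection = u.v / |v| = -30 / sqrt(65) = -3.721

-3.721


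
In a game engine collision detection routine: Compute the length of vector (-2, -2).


|u| = sqrt((-2)^2 + (-2)^2) = sqrt(8) = 2.8284

2.8284


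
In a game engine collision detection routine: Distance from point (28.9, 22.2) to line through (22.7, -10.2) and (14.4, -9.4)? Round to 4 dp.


|cross product| = 273.88
|line direction| = sqrt(69.53) = 8.3385
Distance = 273.88/sqrt(69.53) = 32.8454

32.8454


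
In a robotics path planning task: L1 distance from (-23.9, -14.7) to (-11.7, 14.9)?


|(-23.9)-(-11.7)| + |(-14.7)-14.9| = 12.2 + 29.6 = 41.8

41.8


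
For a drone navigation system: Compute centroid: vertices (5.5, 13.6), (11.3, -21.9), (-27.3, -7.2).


Centroid = ((x_A+x_B+x_C)/3, (y_A+y_B+y_C)/3)
= ((5.5+11.3+(-27.3))/3, (13.6+(-21.9)+(-7.2))/3)
= (-3.5, -5.1667)

(-3.5, -5.1667)


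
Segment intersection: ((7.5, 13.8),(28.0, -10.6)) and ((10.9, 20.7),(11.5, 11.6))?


Cross products: d1=-35.08, d2=136.83, d3=224.41, d4=52.5
d1*d2 < 0 and d3*d4 < 0? no

No, they don't intersect


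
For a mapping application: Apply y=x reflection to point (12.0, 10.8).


Reflection over y=x: (x,y) -> (y,x)
(12, 10.8) -> (10.8, 12)

(10.8, 12)


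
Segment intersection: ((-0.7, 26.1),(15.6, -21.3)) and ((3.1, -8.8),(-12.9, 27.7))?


Cross products: d1=-419.7, d2=-256.25, d3=-388.75, d4=-552.2
d1*d2 < 0 and d3*d4 < 0? no

No, they don't intersect


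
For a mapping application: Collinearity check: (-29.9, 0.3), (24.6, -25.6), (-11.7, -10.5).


Cross product: (24.6-(-29.9))*((-10.5)-0.3) - ((-25.6)-0.3)*((-11.7)-(-29.9))
= -117.22

No, not collinear


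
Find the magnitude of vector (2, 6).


|u| = sqrt(2^2 + 6^2) = sqrt(40) = 6.3246

6.3246


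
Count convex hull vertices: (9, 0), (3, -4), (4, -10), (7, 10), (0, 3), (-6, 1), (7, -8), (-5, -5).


Convex hull vertices (CCW): (-6, 1), (-5, -5), (4, -10), (7, -8), (9, 0), (7, 10)
Count = 6

6


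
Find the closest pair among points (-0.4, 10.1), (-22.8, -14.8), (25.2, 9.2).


d(P0,P1) = 33.4928, d(P0,P2) = 25.6158, d(P1,P2) = 53.6656
Closest: P0 and P2

Closest pair: (-0.4, 10.1) and (25.2, 9.2), distance = 25.6158


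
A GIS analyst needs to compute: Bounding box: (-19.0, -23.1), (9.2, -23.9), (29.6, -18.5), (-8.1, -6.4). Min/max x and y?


x range: [-19, 29.6]
y range: [-23.9, -6.4]
Bounding box: (-19,-23.9) to (29.6,-6.4)

(-19,-23.9) to (29.6,-6.4)


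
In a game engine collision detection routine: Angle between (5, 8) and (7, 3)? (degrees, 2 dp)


u.v = 59, |u| = sqrt(89) = 9.434, |v| = sqrt(58) = 7.6158
cos(theta) = u.v/(|u||v|) = 59/sqrt(5162) = 0.821189
theta = acos(0.821189) = 34.8 degrees

34.8 degrees


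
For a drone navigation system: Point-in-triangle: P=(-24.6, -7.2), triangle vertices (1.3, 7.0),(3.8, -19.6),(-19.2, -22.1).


Cross products: AB x AP = -724.44, BC x BP = -356.2, CA x CP = 462.59
All same sign? no

No, outside


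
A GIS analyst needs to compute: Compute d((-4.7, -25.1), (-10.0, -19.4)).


dx=-5.3, dy=5.7
d^2 = (-5.3)^2 + 5.7^2 = 60.58
d = sqrt(60.58) = 7.7833

7.7833


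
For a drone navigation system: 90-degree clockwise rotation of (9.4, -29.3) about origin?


90° CW: (x,y) -> (y, -x)
(9.4,-29.3) -> (-29.3, -9.4)

(-29.3, -9.4)


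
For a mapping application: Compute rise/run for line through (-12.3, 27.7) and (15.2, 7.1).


slope = (y2-y1)/(x2-x1) = (7.1-27.7)/(15.2-(-12.3)) = (-20.6)/27.5 = -0.7491

-0.7491


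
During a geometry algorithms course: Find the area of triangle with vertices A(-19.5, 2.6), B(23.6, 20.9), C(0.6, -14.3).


Area = |x_A(y_B-y_C) + x_B(y_C-y_A) + x_C(y_A-y_B)|/2
= |(-686.4) + (-398.84) + (-10.98)|/2
= 1096.22/2 = 548.11

548.11


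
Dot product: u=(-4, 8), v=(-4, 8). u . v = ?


u . v = u_x*v_x + u_y*v_y = (-4)*(-4) + 8*8
= 16 + 64 = 80

80


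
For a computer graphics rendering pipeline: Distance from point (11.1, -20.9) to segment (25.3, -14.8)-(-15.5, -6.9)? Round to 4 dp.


Project P onto AB: t = 0.3076 (clamped to [0,1])
Closest point on segment: (12.7516, -12.3703)
Distance: 8.6881

8.6881


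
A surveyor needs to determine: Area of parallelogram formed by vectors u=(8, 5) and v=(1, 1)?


|u x v| = |8*1 - 5*1|
= |8 - 5| = 3

3


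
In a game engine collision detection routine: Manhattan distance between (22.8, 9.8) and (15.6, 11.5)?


|22.8-15.6| + |9.8-11.5| = 7.2 + 1.7 = 8.9

8.9


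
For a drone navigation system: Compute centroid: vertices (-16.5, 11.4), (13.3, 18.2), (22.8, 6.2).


Centroid = ((x_A+x_B+x_C)/3, (y_A+y_B+y_C)/3)
= (((-16.5)+13.3+22.8)/3, (11.4+18.2+6.2)/3)
= (6.5333, 11.9333)

(6.5333, 11.9333)


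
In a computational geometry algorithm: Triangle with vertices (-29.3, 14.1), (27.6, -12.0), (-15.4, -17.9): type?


Side lengths squared: AB^2=3918.82, BC^2=1883.81, CA^2=1217.21
Sorted: [1217.21, 1883.81, 3918.82]
By sides: Scalene, By angles: Obtuse

Scalene, Obtuse


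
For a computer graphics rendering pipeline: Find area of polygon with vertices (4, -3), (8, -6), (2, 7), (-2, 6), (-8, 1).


Shoelace sum: (4*(-6) - 8*(-3)) + (8*7 - 2*(-6)) + (2*6 - (-2)*7) + ((-2)*1 - (-8)*6) + ((-8)*(-3) - 4*1)
= 160
Area = |160|/2 = 80

80


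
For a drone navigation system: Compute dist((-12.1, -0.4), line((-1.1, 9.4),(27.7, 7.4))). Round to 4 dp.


|cross product| = 304.24
|line direction| = sqrt(833.44) = 28.8694
Distance = 304.24/sqrt(833.44) = 10.5385

10.5385


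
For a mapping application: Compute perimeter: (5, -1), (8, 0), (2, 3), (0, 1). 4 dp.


Sides: (5, -1)->(8, 0): sqrt(10) = 3.162278, (8, 0)->(2, 3): sqrt(45) = 6.708204, (2, 3)->(0, 1): sqrt(8) = 2.828427, (0, 1)->(5, -1): sqrt(29) = 5.385165
Sum = 18.084074
Perimeter = 18.0841

18.0841


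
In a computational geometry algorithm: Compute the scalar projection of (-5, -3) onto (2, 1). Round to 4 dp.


u.v = -13, |v| = sqrt(5) = 2.2361
Scalar projection = u.v / |v| = -13 / sqrt(5) = -5.8138

-5.8138


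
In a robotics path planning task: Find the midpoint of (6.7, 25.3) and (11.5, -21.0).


M = ((6.7+11.5)/2, (25.3+(-21))/2)
= (9.1, 2.15)

(9.1, 2.15)


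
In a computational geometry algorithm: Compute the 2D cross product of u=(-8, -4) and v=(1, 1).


u x v = u_x*v_y - u_y*v_x = (-8)*1 - (-4)*1
= (-8) - (-4) = -4

-4


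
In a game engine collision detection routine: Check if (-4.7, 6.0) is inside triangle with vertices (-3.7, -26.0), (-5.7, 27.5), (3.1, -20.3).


Cross products: AB x AP = -10.5, BC x BP = -141.4, CA x CP = -223.3
All same sign? yes

Yes, inside


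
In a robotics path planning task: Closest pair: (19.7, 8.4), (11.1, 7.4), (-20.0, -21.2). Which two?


d(P0,P1) = 8.6579, d(P0,P2) = 49.5202, d(P1,P2) = 42.2513
Closest: P0 and P1

Closest pair: (19.7, 8.4) and (11.1, 7.4), distance = 8.6579


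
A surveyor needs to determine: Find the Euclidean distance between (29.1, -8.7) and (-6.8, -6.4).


dx=-35.9, dy=2.3
d^2 = (-35.9)^2 + 2.3^2 = 1294.1
d = sqrt(1294.1) = 35.9736

35.9736


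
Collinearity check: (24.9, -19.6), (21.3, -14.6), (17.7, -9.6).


Cross product: (21.3-24.9)*((-9.6)-(-19.6)) - ((-14.6)-(-19.6))*(17.7-24.9)
= 0

Yes, collinear


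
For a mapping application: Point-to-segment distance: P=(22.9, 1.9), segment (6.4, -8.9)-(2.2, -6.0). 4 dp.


Project P onto AB: t = 0 (clamped to [0,1])
Closest point on segment: (6.4, -8.9)
Distance: 19.7203

19.7203


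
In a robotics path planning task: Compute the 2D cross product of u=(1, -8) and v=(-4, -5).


u x v = u_x*v_y - u_y*v_x = 1*(-5) - (-8)*(-4)
= (-5) - 32 = -37

-37


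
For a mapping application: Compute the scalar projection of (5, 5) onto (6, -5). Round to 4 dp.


u.v = 5, |v| = sqrt(61) = 7.8102
Scalar projection = u.v / |v| = 5 / sqrt(61) = 0.6402

0.6402


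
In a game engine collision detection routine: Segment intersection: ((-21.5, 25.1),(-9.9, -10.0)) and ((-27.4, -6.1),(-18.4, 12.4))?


Cross products: d1=171.65, d2=-358.85, d3=-569.01, d4=-38.51
d1*d2 < 0 and d3*d4 < 0? no

No, they don't intersect


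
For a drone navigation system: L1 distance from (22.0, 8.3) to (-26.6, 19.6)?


|22-(-26.6)| + |8.3-19.6| = 48.6 + 11.3 = 59.9

59.9


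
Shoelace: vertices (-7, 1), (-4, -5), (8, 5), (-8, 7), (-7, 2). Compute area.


Shoelace sum: ((-7)*(-5) - (-4)*1) + ((-4)*5 - 8*(-5)) + (8*7 - (-8)*5) + ((-8)*2 - (-7)*7) + ((-7)*1 - (-7)*2)
= 195
Area = |195|/2 = 97.5

97.5


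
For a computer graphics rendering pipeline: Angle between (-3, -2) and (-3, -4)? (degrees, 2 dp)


u.v = 17, |u| = sqrt(13) = 3.6056, |v| = sqrt(25) = 5
cos(theta) = u.v/(|u||v|) = 17/sqrt(325) = 0.94299
theta = acos(0.94299) = 19.44 degrees

19.44 degrees


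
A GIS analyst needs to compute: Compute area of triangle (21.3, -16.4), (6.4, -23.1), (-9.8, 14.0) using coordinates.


Area = |x_A(y_B-y_C) + x_B(y_C-y_A) + x_C(y_A-y_B)|/2
= |(-790.23) + 194.56 + (-65.66)|/2
= 661.33/2 = 330.665

330.665
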